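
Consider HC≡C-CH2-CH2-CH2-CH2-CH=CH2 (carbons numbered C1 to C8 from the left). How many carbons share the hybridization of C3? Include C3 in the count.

C3 is sp3 (only σ bonds).
C1: sp
C2: sp
C3: sp3 ✓
C4: sp3 ✓
C5: sp3 ✓
C6: sp3 ✓
C7: sp2
C8: sp2
4 carbons are sp3.

4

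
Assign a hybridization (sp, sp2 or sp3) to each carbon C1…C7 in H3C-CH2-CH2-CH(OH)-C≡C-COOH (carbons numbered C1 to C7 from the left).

C1 sp3, C2 sp3, C3 sp3, C4 sp3, C5 sp, C6 sp, C7 sp2

C1: 4 σ bonds — 4 electron domains, sp3.
C2: 4 σ bonds; 4 regions of electron density → sp3.
C3: 4 σ bonds; 4 regions of electron density → sp3.
C4 (4 σ bonds) has steric number 4: sp3.
C5: 2 σ bonds, plus two π bonds — 2 electron domains, sp.
C6 (2 σ bonds, plus two π bonds) has steric number 2: sp.
C7 carries 3 σ bonds, plus one π bond, giving a steric number of 3, so it is sp2.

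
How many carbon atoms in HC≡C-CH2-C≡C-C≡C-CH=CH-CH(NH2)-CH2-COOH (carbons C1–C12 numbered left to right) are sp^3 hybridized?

C1: sp
C2: sp
C3: sp3 ✓
C4: sp
C5: sp
C6: sp
C7: sp
C8: sp2
C9: sp2
C10: sp3 ✓
C11: sp3 ✓
C12: sp2
C3, C10, C11 → 3 sp3 carbons.

3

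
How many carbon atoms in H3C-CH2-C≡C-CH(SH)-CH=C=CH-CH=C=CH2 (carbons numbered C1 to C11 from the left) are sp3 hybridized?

3

C1: sp3 ✓
C2: sp3 ✓
C3: sp
C4: sp
C5: sp3 ✓
C6: sp2
C7: sp
C8: sp2
C9: sp2
C10: sp
C11: sp2
C1, C2, C5 → 3 sp3 carbons.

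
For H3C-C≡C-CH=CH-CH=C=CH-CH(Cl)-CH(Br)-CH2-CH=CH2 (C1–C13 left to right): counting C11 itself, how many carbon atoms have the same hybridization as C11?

C11 is sp3 (only σ bonds).
C1: sp3 ✓
C2: sp
C3: sp
C4: sp2
C5: sp2
C6: sp2
C7: sp
C8: sp2
C9: sp3 ✓
C10: sp3 ✓
C11: sp3 ✓
C12: sp2
C13: sp2
4 carbons are sp3.

4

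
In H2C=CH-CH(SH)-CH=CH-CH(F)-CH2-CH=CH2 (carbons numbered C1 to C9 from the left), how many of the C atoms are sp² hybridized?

C1: sp2 ✓
C2: sp2 ✓
C3: sp3
C4: sp2 ✓
C5: sp2 ✓
C6: sp3
C7: sp3
C8: sp2 ✓
C9: sp2 ✓
C1, C2, C4, C5, C8, C9 → 6 sp2 carbons.

6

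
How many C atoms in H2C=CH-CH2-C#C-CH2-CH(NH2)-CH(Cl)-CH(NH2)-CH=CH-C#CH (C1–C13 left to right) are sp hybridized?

C1: sp2
C2: sp2
C3: sp3
C4: sp ✓
C5: sp ✓
C6: sp3
C7: sp3
C8: sp3
C9: sp3
C10: sp2
C11: sp2
C12: sp ✓
C13: sp ✓
C4, C5, C12, C13 → 4 sp carbons.

4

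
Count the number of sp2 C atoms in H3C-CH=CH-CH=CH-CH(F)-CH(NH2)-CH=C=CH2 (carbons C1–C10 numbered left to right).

C1: sp3
C2: sp2 ✓
C3: sp2 ✓
C4: sp2 ✓
C5: sp2 ✓
C6: sp3
C7: sp3
C8: sp2 ✓
C9: sp
C10: sp2 ✓
C2, C3, C4, C5, C8, C10 → 6 sp2 carbons.

6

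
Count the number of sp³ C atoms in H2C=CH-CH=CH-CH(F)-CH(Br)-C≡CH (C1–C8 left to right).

2

C1: sp2
C2: sp2
C3: sp2
C4: sp2
C5: sp3 ✓
C6: sp3 ✓
C7: sp
C8: sp
C5, C6 → 2 sp3 carbons.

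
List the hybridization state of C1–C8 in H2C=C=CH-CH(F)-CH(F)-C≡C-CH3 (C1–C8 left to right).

C1: 3 σ bonds, plus one π bond — 3 electron domains, sp2.
C2 carries 2 σ bonds, plus two π bonds, giving a steric number of 2, so it is sp.
C3: 3 σ bonds, plus one π bond — 3 electron domains, sp2.
C4 — 4 σ bonds. Steric number 4, so sp3.
C5 carries 4 σ bonds, giving a steric number of 4, so it is sp3.
C6 has 2 σ bonds, plus two π bonds: steric number 2 → sp.
C7 has 2 σ bonds, plus two π bonds: steric number 2 → sp.
C8 — 4 σ bonds. Steric number 4, so sp3.

C1 sp2, C2 sp, C3 sp2, C4 sp3, C5 sp3, C6 sp, C7 sp, C8 sp3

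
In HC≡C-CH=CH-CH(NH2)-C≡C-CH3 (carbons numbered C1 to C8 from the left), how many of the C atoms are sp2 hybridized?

2

C1: sp
C2: sp
C3: sp2 ✓
C4: sp2 ✓
C5: sp3
C6: sp
C7: sp
C8: sp3
C3, C4 → 2 sp2 carbons.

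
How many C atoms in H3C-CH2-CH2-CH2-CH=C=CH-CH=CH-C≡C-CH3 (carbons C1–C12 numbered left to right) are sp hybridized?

C1: sp3
C2: sp3
C3: sp3
C4: sp3
C5: sp2
C6: sp ✓
C7: sp2
C8: sp2
C9: sp2
C10: sp ✓
C11: sp ✓
C12: sp3
C6, C10, C11 → 3 sp carbons.

3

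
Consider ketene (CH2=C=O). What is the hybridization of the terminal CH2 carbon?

The terminal CH2 carbon — 3 σ bonds, plus one π bond. Steric number 3, so sp2.

sp²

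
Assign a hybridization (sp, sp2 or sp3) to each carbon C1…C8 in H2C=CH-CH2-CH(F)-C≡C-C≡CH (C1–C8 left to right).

C1: 3 σ bonds, plus one π bond; 3 regions of electron density → sp2.
C2 has 3 σ bonds, plus one π bond: steric number 3 → sp2.
C3 carries 4 σ bonds, giving a steric number of 4, so it is sp3.
C4 carries 4 σ bonds, giving a steric number of 4, so it is sp3.
C5 carries 2 σ bonds, plus two π bonds, giving a steric number of 2, so it is sp.
C6 carries 2 σ bonds, plus two π bonds, giving a steric number of 2, so it is sp.
C7 — 2 σ bonds, plus two π bonds. Steric number 2, so sp.
C8: 2 σ bonds, plus two π bonds — 2 electron domains, sp.

C1 sp2, C2 sp2, C3 sp3, C4 sp3, C5 sp, C6 sp, C7 sp, C8 sp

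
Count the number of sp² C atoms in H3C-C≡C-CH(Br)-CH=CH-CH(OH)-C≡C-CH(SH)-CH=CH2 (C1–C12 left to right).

C1: sp3
C2: sp
C3: sp
C4: sp3
C5: sp2 ✓
C6: sp2 ✓
C7: sp3
C8: sp
C9: sp
C10: sp3
C11: sp2 ✓
C12: sp2 ✓
C5, C6, C11, C12 → 4 sp2 carbons.

4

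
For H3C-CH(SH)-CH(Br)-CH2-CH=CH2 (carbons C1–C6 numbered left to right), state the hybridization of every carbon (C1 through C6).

C1 sp3, C2 sp3, C3 sp3, C4 sp3, C5 sp2, C6 sp2

C1: 4 σ bonds; 4 regions of electron density → sp3.
C2 is sp3: 4 σ bonds, 4 electron-density regions.
C3: 4 σ bonds; 4 regions of electron density → sp3.
C4 has 4 σ bonds: steric number 4 → sp3.
C5: 3 σ bonds, plus one π bond — 3 electron domains, sp2.
C6 has 3 σ bonds, plus one π bond: steric number 3 → sp2.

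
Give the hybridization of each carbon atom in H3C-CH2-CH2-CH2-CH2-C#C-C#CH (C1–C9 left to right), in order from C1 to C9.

C1 sp3, C2 sp3, C3 sp3, C4 sp3, C5 sp3, C6 sp, C7 sp, C8 sp, C9 sp

C1 — 4 σ bonds. Steric number 4, so sp3.
C2 — 4 σ bonds. Steric number 4, so sp3.
C3 is sp3: 4 σ bonds, 4 electron-density regions.
C4 (4 σ bonds) has steric number 4: sp3.
C5: 4 σ bonds — 4 electron domains, sp3.
C6 is sp: 2 σ bonds, plus two π bonds, 2 electron-density regions.
C7: 2 σ bonds, plus two π bonds; 2 regions of electron density → sp.
C8 is sp: 2 σ bonds, plus two π bonds, 2 electron-density regions.
C9: 2 σ bonds, plus two π bonds — 2 electron domains, sp.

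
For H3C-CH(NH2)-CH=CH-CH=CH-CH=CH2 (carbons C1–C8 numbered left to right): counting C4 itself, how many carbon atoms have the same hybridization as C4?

C4 is sp2 (one π bond).
C1: sp3
C2: sp3
C3: sp2 ✓
C4: sp2 ✓
C5: sp2 ✓
C6: sp2 ✓
C7: sp2 ✓
C8: sp2 ✓
6 carbons are sp2.

6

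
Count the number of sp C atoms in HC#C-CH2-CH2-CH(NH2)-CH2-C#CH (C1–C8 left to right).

4

C1: sp ✓
C2: sp ✓
C3: sp3
C4: sp3
C5: sp3
C6: sp3
C7: sp ✓
C8: sp ✓
C1, C2, C7, C8 → 4 sp carbons.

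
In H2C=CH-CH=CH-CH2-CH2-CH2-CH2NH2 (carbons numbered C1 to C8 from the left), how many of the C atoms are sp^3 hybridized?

C1: sp2
C2: sp2
C3: sp2
C4: sp2
C5: sp3 ✓
C6: sp3 ✓
C7: sp3 ✓
C8: sp3 ✓
C5, C6, C7, C8 → 4 sp3 carbons.

4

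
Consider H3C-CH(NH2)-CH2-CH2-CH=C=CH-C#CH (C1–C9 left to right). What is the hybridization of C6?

C6 is sp: 2 σ bonds, plus two π bonds, 2 electron-density regions.

sp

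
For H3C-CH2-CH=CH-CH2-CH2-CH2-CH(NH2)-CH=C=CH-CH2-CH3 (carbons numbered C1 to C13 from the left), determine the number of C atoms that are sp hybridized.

1

C1: sp3
C2: sp3
C3: sp2
C4: sp2
C5: sp3
C6: sp3
C7: sp3
C8: sp3
C9: sp2
C10: sp ✓
C11: sp2
C12: sp3
C13: sp3
C10 → 1 sp carbon.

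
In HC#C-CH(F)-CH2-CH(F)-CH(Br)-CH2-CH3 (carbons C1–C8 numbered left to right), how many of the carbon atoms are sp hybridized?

C1: sp ✓
C2: sp ✓
C3: sp3
C4: sp3
C5: sp3
C6: sp3
C7: sp3
C8: sp3
C1, C2 → 2 sp carbons.

2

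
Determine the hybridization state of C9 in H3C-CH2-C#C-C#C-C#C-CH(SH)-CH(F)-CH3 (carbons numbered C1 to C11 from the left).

C9 — 4 σ bonds. Steric number 4, so sp3.

sp3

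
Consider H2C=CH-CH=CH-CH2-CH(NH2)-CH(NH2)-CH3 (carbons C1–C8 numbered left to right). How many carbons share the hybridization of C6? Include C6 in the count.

4

C6 is sp3 (only σ bonds).
C1: sp2
C2: sp2
C3: sp2
C4: sp2
C5: sp3 ✓
C6: sp3 ✓
C7: sp3 ✓
C8: sp3 ✓
4 carbons are sp3.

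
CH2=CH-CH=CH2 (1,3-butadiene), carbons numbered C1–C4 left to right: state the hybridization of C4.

C4: 3 σ bonds, plus one π bond — 3 electron domains, sp2.

sp2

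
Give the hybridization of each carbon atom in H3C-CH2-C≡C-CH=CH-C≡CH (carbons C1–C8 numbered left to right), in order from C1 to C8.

C1 has 4 σ bonds: steric number 4 → sp3.
C2 has 4 σ bonds: steric number 4 → sp3.
C3 — 2 σ bonds, plus two π bonds. Steric number 2, so sp.
C4: 2 σ bonds, plus two π bonds — 2 electron domains, sp.
C5 is sp2: 3 σ bonds, plus one π bond, 3 electron-density regions.
C6: 3 σ bonds, plus one π bond; 3 regions of electron density → sp2.
C7 (2 σ bonds, plus two π bonds) has steric number 2: sp.
C8 carries 2 σ bonds, plus two π bonds, giving a steric number of 2, so it is sp.

C1 sp3, C2 sp3, C3 sp, C4 sp, C5 sp2, C6 sp2, C7 sp, C8 sp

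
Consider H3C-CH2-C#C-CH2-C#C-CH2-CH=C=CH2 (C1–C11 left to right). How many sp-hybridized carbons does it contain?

5

C1: sp3
C2: sp3
C3: sp ✓
C4: sp ✓
C5: sp3
C6: sp ✓
C7: sp ✓
C8: sp3
C9: sp2
C10: sp ✓
C11: sp2
C3, C4, C6, C7, C10 → 5 sp carbons.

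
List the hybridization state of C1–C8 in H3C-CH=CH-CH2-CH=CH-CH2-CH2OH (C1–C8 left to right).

C1: 4 σ bonds; 4 regions of electron density → sp3.
C2: 3 σ bonds, plus one π bond; 3 regions of electron density → sp2.
C3: 3 σ bonds, plus one π bond; 3 regions of electron density → sp2.
C4 (4 σ bonds) has steric number 4: sp3.
C5 is sp2: 3 σ bonds, plus one π bond, 3 electron-density regions.
C6 carries 3 σ bonds, plus one π bond, giving a steric number of 3, so it is sp2.
C7 is sp3: 4 σ bonds, 4 electron-density regions.
C8 carries 4 σ bonds, giving a steric number of 4, so it is sp3.

C1 sp3, C2 sp2, C3 sp2, C4 sp3, C5 sp2, C6 sp2, C7 sp3, C8 sp3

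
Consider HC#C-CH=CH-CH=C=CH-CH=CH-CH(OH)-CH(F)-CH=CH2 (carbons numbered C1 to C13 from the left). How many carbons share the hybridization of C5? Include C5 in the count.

8

C5 is sp2 (one π bond).
C1: sp
C2: sp
C3: sp2 ✓
C4: sp2 ✓
C5: sp2 ✓
C6: sp
C7: sp2 ✓
C8: sp2 ✓
C9: sp2 ✓
C10: sp3
C11: sp3
C12: sp2 ✓
C13: sp2 ✓
8 carbons are sp2.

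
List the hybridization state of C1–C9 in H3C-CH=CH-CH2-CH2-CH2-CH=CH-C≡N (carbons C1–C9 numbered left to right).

C1 sp3, C2 sp2, C3 sp2, C4 sp3, C5 sp3, C6 sp3, C7 sp2, C8 sp2, C9 sp

C1: 4 σ bonds; 4 regions of electron density → sp3.
C2: 3 σ bonds, plus one π bond; 3 regions of electron density → sp2.
C3 — 3 σ bonds, plus one π bond. Steric number 3, so sp2.
C4 carries 4 σ bonds, giving a steric number of 4, so it is sp3.
C5 carries 4 σ bonds, giving a steric number of 4, so it is sp3.
C6: 4 σ bonds; 4 regions of electron density → sp3.
C7 is sp2: 3 σ bonds, plus one π bond, 3 electron-density regions.
C8: 3 σ bonds, plus one π bond; 3 regions of electron density → sp2.
C9 carries 2 σ bonds, plus two π bonds, giving a steric number of 2, so it is sp.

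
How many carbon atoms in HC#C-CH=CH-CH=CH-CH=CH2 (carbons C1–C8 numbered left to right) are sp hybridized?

2

C1: sp ✓
C2: sp ✓
C3: sp2
C4: sp2
C5: sp2
C6: sp2
C7: sp2
C8: sp2
C1, C2 → 2 sp carbons.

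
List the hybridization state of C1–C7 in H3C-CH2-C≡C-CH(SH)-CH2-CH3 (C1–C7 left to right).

C1 is sp3: 4 σ bonds, 4 electron-density regions.
C2 is sp3: 4 σ bonds, 4 electron-density regions.
C3 has 2 σ bonds, plus two π bonds: steric number 2 → sp.
C4 has 2 σ bonds, plus two π bonds: steric number 2 → sp.
C5 carries 4 σ bonds, giving a steric number of 4, so it is sp3.
C6 — 4 σ bonds. Steric number 4, so sp3.
C7 carries 4 σ bonds, giving a steric number of 4, so it is sp3.

C1 sp3, C2 sp3, C3 sp, C4 sp, C5 sp3, C6 sp3, C7 sp3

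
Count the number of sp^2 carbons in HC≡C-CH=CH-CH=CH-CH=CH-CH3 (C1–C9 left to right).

6

C1: sp
C2: sp
C3: sp2 ✓
C4: sp2 ✓
C5: sp2 ✓
C6: sp2 ✓
C7: sp2 ✓
C8: sp2 ✓
C9: sp3
C3, C4, C5, C6, C7, C8 → 6 sp2 carbons.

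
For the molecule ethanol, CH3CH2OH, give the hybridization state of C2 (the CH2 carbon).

sp3

C2 (the CH2 carbon) has 4 σ bonds: steric number 4 → sp3.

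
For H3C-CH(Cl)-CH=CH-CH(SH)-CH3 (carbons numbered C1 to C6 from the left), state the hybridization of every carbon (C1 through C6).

C1 — 4 σ bonds. Steric number 4, so sp3.
C2 carries 4 σ bonds, giving a steric number of 4, so it is sp3.
C3 (3 σ bonds, plus one π bond) has steric number 3: sp2.
C4: 3 σ bonds, plus one π bond; 3 regions of electron density → sp2.
C5 is sp3: 4 σ bonds, 4 electron-density regions.
C6 has 4 σ bonds: steric number 4 → sp3.

C1 sp3, C2 sp3, C3 sp2, C4 sp2, C5 sp3, C6 sp3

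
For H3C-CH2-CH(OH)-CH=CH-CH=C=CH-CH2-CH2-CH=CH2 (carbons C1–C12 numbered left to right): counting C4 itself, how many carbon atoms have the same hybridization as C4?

6

C4 is sp2 (one π bond).
C1: sp3
C2: sp3
C3: sp3
C4: sp2 ✓
C5: sp2 ✓
C6: sp2 ✓
C7: sp
C8: sp2 ✓
C9: sp3
C10: sp3
C11: sp2 ✓
C12: sp2 ✓
6 carbons are sp2.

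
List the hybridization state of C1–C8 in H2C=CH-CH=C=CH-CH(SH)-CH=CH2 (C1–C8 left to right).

C1 has 3 σ bonds, plus one π bond: steric number 3 → sp2.
C2 carries 3 σ bonds, plus one π bond, giving a steric number of 3, so it is sp2.
C3: 3 σ bonds, plus one π bond; 3 regions of electron density → sp2.
C4 has 2 σ bonds, plus two π bonds: steric number 2 → sp.
C5: 3 σ bonds, plus one π bond — 3 electron domains, sp2.
C6 carries 4 σ bonds, giving a steric number of 4, so it is sp3.
C7 carries 3 σ bonds, plus one π bond, giving a steric number of 3, so it is sp2.
C8 — 3 σ bonds, plus one π bond. Steric number 3, so sp2.

C1 sp2, C2 sp2, C3 sp2, C4 sp, C5 sp2, C6 sp3, C7 sp2, C8 sp2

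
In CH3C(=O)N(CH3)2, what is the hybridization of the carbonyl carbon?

The carbonyl carbon — 3 σ bonds, plus one π bond. Steric number 3, so sp2.

sp²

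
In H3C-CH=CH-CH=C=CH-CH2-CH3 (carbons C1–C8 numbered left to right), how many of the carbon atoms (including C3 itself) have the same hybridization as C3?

4

C3 is sp2 (one π bond).
C1: sp3
C2: sp2 ✓
C3: sp2 ✓
C4: sp2 ✓
C5: sp
C6: sp2 ✓
C7: sp3
C8: sp3
4 carbons are sp2.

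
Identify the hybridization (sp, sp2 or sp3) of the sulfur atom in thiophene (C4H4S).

sp2

Analogous to furan: one S lone pair in the aromatic π system, S is sp2.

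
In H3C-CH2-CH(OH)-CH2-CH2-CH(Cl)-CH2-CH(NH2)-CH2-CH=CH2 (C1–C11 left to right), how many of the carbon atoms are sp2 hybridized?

2

C1: sp3
C2: sp3
C3: sp3
C4: sp3
C5: sp3
C6: sp3
C7: sp3
C8: sp3
C9: sp3
C10: sp2 ✓
C11: sp2 ✓
C10, C11 → 2 sp2 carbons.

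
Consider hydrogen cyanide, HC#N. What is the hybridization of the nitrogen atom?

The nitrogen atom has 1 σ bond and 1 lone pair, plus two π bonds: steric number 2 → sp.

sp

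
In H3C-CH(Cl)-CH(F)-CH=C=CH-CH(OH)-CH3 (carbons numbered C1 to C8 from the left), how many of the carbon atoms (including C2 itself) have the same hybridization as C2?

5

C2 is sp3 (only σ bonds).
C1: sp3 ✓
C2: sp3 ✓
C3: sp3 ✓
C4: sp2
C5: sp
C6: sp2
C7: sp3 ✓
C8: sp3 ✓
5 carbons are sp3.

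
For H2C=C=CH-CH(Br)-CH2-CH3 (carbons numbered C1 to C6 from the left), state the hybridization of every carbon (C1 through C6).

C1: 3 σ bonds, plus one π bond — 3 electron domains, sp2.
C2 — 2 σ bonds, plus two π bonds. Steric number 2, so sp.
C3 is sp2: 3 σ bonds, plus one π bond, 3 electron-density regions.
C4: 4 σ bonds; 4 regions of electron density → sp3.
C5: 4 σ bonds — 4 electron domains, sp3.
C6 — 4 σ bonds. Steric number 4, so sp3.

C1 sp2, C2 sp, C3 sp2, C4 sp3, C5 sp3, C6 sp3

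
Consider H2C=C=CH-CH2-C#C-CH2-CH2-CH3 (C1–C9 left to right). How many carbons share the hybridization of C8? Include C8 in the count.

C8 is sp3 (only σ bonds).
C1: sp2
C2: sp
C3: sp2
C4: sp3 ✓
C5: sp
C6: sp
C7: sp3 ✓
C8: sp3 ✓
C9: sp3 ✓
4 carbons are sp3.

4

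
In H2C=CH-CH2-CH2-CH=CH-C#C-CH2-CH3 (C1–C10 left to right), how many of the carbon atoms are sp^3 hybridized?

C1: sp2
C2: sp2
C3: sp3 ✓
C4: sp3 ✓
C5: sp2
C6: sp2
C7: sp
C8: sp
C9: sp3 ✓
C10: sp3 ✓
C3, C4, C9, C10 → 4 sp3 carbons.

4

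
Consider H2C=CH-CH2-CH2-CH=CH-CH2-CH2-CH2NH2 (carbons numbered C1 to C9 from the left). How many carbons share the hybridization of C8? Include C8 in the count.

C8 is sp3 (only σ bonds).
C1: sp2
C2: sp2
C3: sp3 ✓
C4: sp3 ✓
C5: sp2
C6: sp2
C7: sp3 ✓
C8: sp3 ✓
C9: sp3 ✓
5 carbons are sp3.

5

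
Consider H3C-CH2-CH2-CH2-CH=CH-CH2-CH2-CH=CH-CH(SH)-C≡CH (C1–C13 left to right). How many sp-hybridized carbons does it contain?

C1: sp3
C2: sp3
C3: sp3
C4: sp3
C5: sp2
C6: sp2
C7: sp3
C8: sp3
C9: sp2
C10: sp2
C11: sp3
C12: sp ✓
C13: sp ✓
C12, C13 → 2 sp carbons.

2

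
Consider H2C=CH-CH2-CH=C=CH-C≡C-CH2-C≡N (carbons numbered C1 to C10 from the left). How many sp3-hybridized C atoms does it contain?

C1: sp2
C2: sp2
C3: sp3 ✓
C4: sp2
C5: sp
C6: sp2
C7: sp
C8: sp
C9: sp3 ✓
C10: sp
C3, C9 → 2 sp3 carbons.

2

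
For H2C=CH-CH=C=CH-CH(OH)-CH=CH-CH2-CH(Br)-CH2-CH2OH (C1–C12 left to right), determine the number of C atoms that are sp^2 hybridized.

6

C1: sp2 ✓
C2: sp2 ✓
C3: sp2 ✓
C4: sp
C5: sp2 ✓
C6: sp3
C7: sp2 ✓
C8: sp2 ✓
C9: sp3
C10: sp3
C11: sp3
C12: sp3
C1, C2, C3, C5, C7, C8 → 6 sp2 carbons.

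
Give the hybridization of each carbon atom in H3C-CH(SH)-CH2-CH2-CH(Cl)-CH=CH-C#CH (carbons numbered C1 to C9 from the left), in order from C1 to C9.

C1 — 4 σ bonds. Steric number 4, so sp3.
C2 is sp3: 4 σ bonds, 4 electron-density regions.
C3 is sp3: 4 σ bonds, 4 electron-density regions.
C4 has 4 σ bonds: steric number 4 → sp3.
C5: 4 σ bonds; 4 regions of electron density → sp3.
C6 has 3 σ bonds, plus one π bond: steric number 3 → sp2.
C7: 3 σ bonds, plus one π bond — 3 electron domains, sp2.
C8: 2 σ bonds, plus two π bonds; 2 regions of electron density → sp.
C9: 2 σ bonds, plus two π bonds — 2 electron domains, sp.

C1 sp3, C2 sp3, C3 sp3, C4 sp3, C5 sp3, C6 sp2, C7 sp2, C8 sp, C9 sp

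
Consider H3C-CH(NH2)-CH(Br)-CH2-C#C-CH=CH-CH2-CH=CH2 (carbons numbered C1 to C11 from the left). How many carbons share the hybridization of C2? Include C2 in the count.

C2 is sp3 (only σ bonds).
C1: sp3 ✓
C2: sp3 ✓
C3: sp3 ✓
C4: sp3 ✓
C5: sp
C6: sp
C7: sp2
C8: sp2
C9: sp3 ✓
C10: sp2
C11: sp2
5 carbons are sp3.

5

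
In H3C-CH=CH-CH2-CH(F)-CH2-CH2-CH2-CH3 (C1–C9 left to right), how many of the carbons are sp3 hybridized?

C1: sp3 ✓
C2: sp2
C3: sp2
C4: sp3 ✓
C5: sp3 ✓
C6: sp3 ✓
C7: sp3 ✓
C8: sp3 ✓
C9: sp3 ✓
C1, C4, C5, C6, C7, C8, C9 → 7 sp3 carbons.

7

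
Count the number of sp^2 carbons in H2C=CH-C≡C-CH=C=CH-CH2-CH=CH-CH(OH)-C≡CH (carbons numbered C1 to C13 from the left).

C1: sp2 ✓
C2: sp2 ✓
C3: sp
C4: sp
C5: sp2 ✓
C6: sp
C7: sp2 ✓
C8: sp3
C9: sp2 ✓
C10: sp2 ✓
C11: sp3
C12: sp
C13: sp
C1, C2, C5, C7, C9, C10 → 6 sp2 carbons.

6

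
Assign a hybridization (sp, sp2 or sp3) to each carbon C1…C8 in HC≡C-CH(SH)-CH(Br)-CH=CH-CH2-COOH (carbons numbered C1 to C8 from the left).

C1: 2 σ bonds, plus two π bonds — 2 electron domains, sp.
C2 (2 σ bonds, plus two π bonds) has steric number 2: sp.
C3 (4 σ bonds) has steric number 4: sp3.
C4 is sp3: 4 σ bonds, 4 electron-density regions.
C5 — 3 σ bonds, plus one π bond. Steric number 3, so sp2.
C6 has 3 σ bonds, plus one π bond: steric number 3 → sp2.
C7 (4 σ bonds) has steric number 4: sp3.
C8: 3 σ bonds, plus one π bond; 3 regions of electron density → sp2.

C1 sp, C2 sp, C3 sp3, C4 sp3, C5 sp2, C6 sp2, C7 sp3, C8 sp2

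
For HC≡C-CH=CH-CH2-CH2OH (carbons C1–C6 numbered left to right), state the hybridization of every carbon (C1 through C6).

C1 sp, C2 sp, C3 sp2, C4 sp2, C5 sp3, C6 sp3

C1: 2 σ bonds, plus two π bonds; 2 regions of electron density → sp.
C2 has 2 σ bonds, plus two π bonds: steric number 2 → sp.
C3 has 3 σ bonds, plus one π bond: steric number 3 → sp2.
C4 has 3 σ bonds, plus one π bond: steric number 3 → sp2.
C5 is sp3: 4 σ bonds, 4 electron-density regions.
C6 is sp3: 4 σ bonds, 4 electron-density regions.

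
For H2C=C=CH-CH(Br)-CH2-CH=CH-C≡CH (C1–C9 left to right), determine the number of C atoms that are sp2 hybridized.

C1: sp2 ✓
C2: sp
C3: sp2 ✓
C4: sp3
C5: sp3
C6: sp2 ✓
C7: sp2 ✓
C8: sp
C9: sp
C1, C3, C6, C7 → 4 sp2 carbons.

4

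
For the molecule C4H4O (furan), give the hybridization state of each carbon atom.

sp2

Each carbon atom (3 σ bonds, plus one π bond) has steric number 3: sp2.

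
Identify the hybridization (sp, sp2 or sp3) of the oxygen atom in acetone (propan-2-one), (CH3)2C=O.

sp^2

One σ bond + two lone pairs = steric number 3 → sp2.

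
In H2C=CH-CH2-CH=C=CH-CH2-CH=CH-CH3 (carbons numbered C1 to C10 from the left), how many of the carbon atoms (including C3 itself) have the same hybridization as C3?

3

C3 is sp3 (only σ bonds).
C1: sp2
C2: sp2
C3: sp3 ✓
C4: sp2
C5: sp
C6: sp2
C7: sp3 ✓
C8: sp2
C9: sp2
C10: sp3 ✓
3 carbons are sp3.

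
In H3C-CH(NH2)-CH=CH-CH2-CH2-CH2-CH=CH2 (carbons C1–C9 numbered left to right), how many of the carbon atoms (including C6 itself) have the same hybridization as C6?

C6 is sp3 (only σ bonds).
C1: sp3 ✓
C2: sp3 ✓
C3: sp2
C4: sp2
C5: sp3 ✓
C6: sp3 ✓
C7: sp3 ✓
C8: sp2
C9: sp2
5 carbons are sp3.

5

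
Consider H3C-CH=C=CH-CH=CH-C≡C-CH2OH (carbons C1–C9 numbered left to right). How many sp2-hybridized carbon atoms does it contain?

4

C1: sp3
C2: sp2 ✓
C3: sp
C4: sp2 ✓
C5: sp2 ✓
C6: sp2 ✓
C7: sp
C8: sp
C9: sp3
C2, C4, C5, C6 → 4 sp2 carbons.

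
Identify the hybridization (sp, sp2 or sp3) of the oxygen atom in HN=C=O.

The oxygen atom has 1 σ bond and 2 lone pairs, plus one π bond: steric number 3 → sp2.

sp²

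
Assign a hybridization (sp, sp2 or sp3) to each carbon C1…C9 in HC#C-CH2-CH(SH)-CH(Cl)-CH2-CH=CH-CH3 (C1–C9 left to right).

C1 sp, C2 sp, C3 sp3, C4 sp3, C5 sp3, C6 sp3, C7 sp2, C8 sp2, C9 sp3

C1 carries 2 σ bonds, plus two π bonds, giving a steric number of 2, so it is sp.
C2: 2 σ bonds, plus two π bonds; 2 regions of electron density → sp.
C3 is sp3: 4 σ bonds, 4 electron-density regions.
C4 carries 4 σ bonds, giving a steric number of 4, so it is sp3.
C5 (4 σ bonds) has steric number 4: sp3.
C6 has 4 σ bonds: steric number 4 → sp3.
C7 has 3 σ bonds, plus one π bond: steric number 3 → sp2.
C8: 3 σ bonds, plus one π bond — 3 electron domains, sp2.
C9: 4 σ bonds; 4 regions of electron density → sp3.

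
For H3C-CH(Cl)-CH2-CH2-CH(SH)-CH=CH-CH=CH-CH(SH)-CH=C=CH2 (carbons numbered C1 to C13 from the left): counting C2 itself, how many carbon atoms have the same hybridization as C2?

6

C2 is sp3 (only σ bonds).
C1: sp3 ✓
C2: sp3 ✓
C3: sp3 ✓
C4: sp3 ✓
C5: sp3 ✓
C6: sp2
C7: sp2
C8: sp2
C9: sp2
C10: sp3 ✓
C11: sp2
C12: sp
C13: sp2
6 carbons are sp3.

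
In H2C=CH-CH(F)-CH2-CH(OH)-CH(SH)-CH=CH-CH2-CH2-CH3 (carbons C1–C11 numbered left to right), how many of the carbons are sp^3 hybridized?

C1: sp2
C2: sp2
C3: sp3 ✓
C4: sp3 ✓
C5: sp3 ✓
C6: sp3 ✓
C7: sp2
C8: sp2
C9: sp3 ✓
C10: sp3 ✓
C11: sp3 ✓
C3, C4, C5, C6, C9, C10, C11 → 7 sp3 carbons.

7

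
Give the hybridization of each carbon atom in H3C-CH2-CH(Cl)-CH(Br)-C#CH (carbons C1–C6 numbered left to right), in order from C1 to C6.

C1 has 4 σ bonds: steric number 4 → sp3.
C2 (4 σ bonds) has steric number 4: sp3.
C3 has 4 σ bonds: steric number 4 → sp3.
C4 is sp3: 4 σ bonds, 4 electron-density regions.
C5 (2 σ bonds, plus two π bonds) has steric number 2: sp.
C6 (2 σ bonds, plus two π bonds) has steric number 2: sp.

C1 sp3, C2 sp3, C3 sp3, C4 sp3, C5 sp, C6 sp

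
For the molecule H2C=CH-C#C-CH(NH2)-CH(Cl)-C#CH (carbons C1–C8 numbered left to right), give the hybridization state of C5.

C5 carries 4 σ bonds, giving a steric number of 4, so it is sp3.

sp^3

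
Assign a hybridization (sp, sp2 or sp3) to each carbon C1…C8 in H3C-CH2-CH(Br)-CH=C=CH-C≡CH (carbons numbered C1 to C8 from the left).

C1 is sp3: 4 σ bonds, 4 electron-density regions.
C2 (4 σ bonds) has steric number 4: sp3.
C3 has 4 σ bonds: steric number 4 → sp3.
C4 — 3 σ bonds, plus one π bond. Steric number 3, so sp2.
C5 is sp: 2 σ bonds, plus two π bonds, 2 electron-density regions.
C6 is sp2: 3 σ bonds, plus one π bond, 3 electron-density regions.
C7 carries 2 σ bonds, plus two π bonds, giving a steric number of 2, so it is sp.
C8 — 2 σ bonds, plus two π bonds. Steric number 2, so sp.

C1 sp3, C2 sp3, C3 sp3, C4 sp2, C5 sp, C6 sp2, C7 sp, C8 sp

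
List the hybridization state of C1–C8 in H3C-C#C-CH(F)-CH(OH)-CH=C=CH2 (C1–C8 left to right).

C1 is sp3: 4 σ bonds, 4 electron-density regions.
C2: 2 σ bonds, plus two π bonds; 2 regions of electron density → sp.
C3 is sp: 2 σ bonds, plus two π bonds, 2 electron-density regions.
C4 (4 σ bonds) has steric number 4: sp3.
C5 has 4 σ bonds: steric number 4 → sp3.
C6 (3 σ bonds, plus one π bond) has steric number 3: sp2.
C7 is sp: 2 σ bonds, plus two π bonds, 2 electron-density regions.
C8 (3 σ bonds, plus one π bond) has steric number 3: sp2.

C1 sp3, C2 sp, C3 sp, C4 sp3, C5 sp3, C6 sp2, C7 sp, C8 sp2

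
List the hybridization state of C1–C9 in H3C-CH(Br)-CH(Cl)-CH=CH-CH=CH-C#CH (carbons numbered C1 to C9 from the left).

C1 is sp3: 4 σ bonds, 4 electron-density regions.
C2 (4 σ bonds) has steric number 4: sp3.
C3 — 4 σ bonds. Steric number 4, so sp3.
C4 is sp2: 3 σ bonds, plus one π bond, 3 electron-density regions.
C5 is sp2: 3 σ bonds, plus one π bond, 3 electron-density regions.
C6 carries 3 σ bonds, plus one π bond, giving a steric number of 3, so it is sp2.
C7: 3 σ bonds, plus one π bond; 3 regions of electron density → sp2.
C8 (2 σ bonds, plus two π bonds) has steric number 2: sp.
C9 has 2 σ bonds, plus two π bonds: steric number 2 → sp.

C1 sp3, C2 sp3, C3 sp3, C4 sp2, C5 sp2, C6 sp2, C7 sp2, C8 sp, C9 sp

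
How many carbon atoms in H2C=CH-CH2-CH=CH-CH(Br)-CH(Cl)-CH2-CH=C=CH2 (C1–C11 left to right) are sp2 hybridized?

C1: sp2 ✓
C2: sp2 ✓
C3: sp3
C4: sp2 ✓
C5: sp2 ✓
C6: sp3
C7: sp3
C8: sp3
C9: sp2 ✓
C10: sp
C11: sp2 ✓
C1, C2, C4, C5, C9, C11 → 6 sp2 carbons.

6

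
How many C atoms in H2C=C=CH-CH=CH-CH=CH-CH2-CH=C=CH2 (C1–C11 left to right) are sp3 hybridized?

C1: sp2
C2: sp
C3: sp2
C4: sp2
C5: sp2
C6: sp2
C7: sp2
C8: sp3 ✓
C9: sp2
C10: sp
C11: sp2
C8 → 1 sp3 carbon.

1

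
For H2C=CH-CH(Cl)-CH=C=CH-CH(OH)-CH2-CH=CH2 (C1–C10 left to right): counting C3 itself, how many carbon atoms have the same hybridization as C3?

3

C3 is sp3 (only σ bonds).
C1: sp2
C2: sp2
C3: sp3 ✓
C4: sp2
C5: sp
C6: sp2
C7: sp3 ✓
C8: sp3 ✓
C9: sp2
C10: sp2
3 carbons are sp3.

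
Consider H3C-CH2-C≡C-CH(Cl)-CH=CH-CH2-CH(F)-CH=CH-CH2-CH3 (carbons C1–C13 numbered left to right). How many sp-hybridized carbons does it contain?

C1: sp3
C2: sp3
C3: sp ✓
C4: sp ✓
C5: sp3
C6: sp2
C7: sp2
C8: sp3
C9: sp3
C10: sp2
C11: sp2
C12: sp3
C13: sp3
C3, C4 → 2 sp carbons.

2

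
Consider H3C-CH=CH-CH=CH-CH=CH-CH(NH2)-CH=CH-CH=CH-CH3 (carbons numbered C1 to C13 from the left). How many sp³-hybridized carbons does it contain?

3

C1: sp3 ✓
C2: sp2
C3: sp2
C4: sp2
C5: sp2
C6: sp2
C7: sp2
C8: sp3 ✓
C9: sp2
C10: sp2
C11: sp2
C12: sp2
C13: sp3 ✓
C1, C8, C13 → 3 sp3 carbons.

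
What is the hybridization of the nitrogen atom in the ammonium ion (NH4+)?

sp³

Four σ bonds, no lone pair → sp3, tetrahedral.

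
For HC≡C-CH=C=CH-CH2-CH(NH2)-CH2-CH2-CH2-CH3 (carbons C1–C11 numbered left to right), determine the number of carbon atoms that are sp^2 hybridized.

2

C1: sp
C2: sp
C3: sp2 ✓
C4: sp
C5: sp2 ✓
C6: sp3
C7: sp3
C8: sp3
C9: sp3
C10: sp3
C11: sp3
C3, C5 → 2 sp2 carbons.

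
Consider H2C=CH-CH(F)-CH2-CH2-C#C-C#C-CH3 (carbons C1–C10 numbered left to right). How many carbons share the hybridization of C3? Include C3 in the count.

C3 is sp3 (only σ bonds).
C1: sp2
C2: sp2
C3: sp3 ✓
C4: sp3 ✓
C5: sp3 ✓
C6: sp
C7: sp
C8: sp
C9: sp
C10: sp3 ✓
4 carbons are sp3.

4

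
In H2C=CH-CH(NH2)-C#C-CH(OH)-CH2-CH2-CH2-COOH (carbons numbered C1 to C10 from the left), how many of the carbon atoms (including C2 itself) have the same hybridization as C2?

C2 is sp2 (one π bond).
C1: sp2 ✓
C2: sp2 ✓
C3: sp3
C4: sp
C5: sp
C6: sp3
C7: sp3
C8: sp3
C9: sp3
C10: sp2 ✓
3 carbons are sp2.

3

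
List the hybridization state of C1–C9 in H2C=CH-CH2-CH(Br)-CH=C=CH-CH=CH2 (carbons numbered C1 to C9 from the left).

C1 sp2, C2 sp2, C3 sp3, C4 sp3, C5 sp2, C6 sp, C7 sp2, C8 sp2, C9 sp2

C1 is sp2: 3 σ bonds, plus one π bond, 3 electron-density regions.
C2 (3 σ bonds, plus one π bond) has steric number 3: sp2.
C3 carries 4 σ bonds, giving a steric number of 4, so it is sp3.
C4 (4 σ bonds) has steric number 4: sp3.
C5 — 3 σ bonds, plus one π bond. Steric number 3, so sp2.
C6 has 2 σ bonds, plus two π bonds: steric number 2 → sp.
C7 (3 σ bonds, plus one π bond) has steric number 3: sp2.
C8 (3 σ bonds, plus one π bond) has steric number 3: sp2.
C9: 3 σ bonds, plus one π bond — 3 electron domains, sp2.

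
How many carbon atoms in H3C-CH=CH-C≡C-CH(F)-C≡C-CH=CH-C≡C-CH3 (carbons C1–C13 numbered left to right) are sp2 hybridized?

4

C1: sp3
C2: sp2 ✓
C3: sp2 ✓
C4: sp
C5: sp
C6: sp3
C7: sp
C8: sp
C9: sp2 ✓
C10: sp2 ✓
C11: sp
C12: sp
C13: sp3
C2, C3, C9, C10 → 4 sp2 carbons.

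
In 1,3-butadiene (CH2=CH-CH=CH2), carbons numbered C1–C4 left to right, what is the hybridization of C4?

sp^2

C4 — 3 σ bonds, plus one π bond. Steric number 3, so sp2.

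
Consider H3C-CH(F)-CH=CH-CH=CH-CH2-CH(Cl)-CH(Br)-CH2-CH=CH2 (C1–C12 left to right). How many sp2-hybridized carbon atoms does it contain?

C1: sp3
C2: sp3
C3: sp2 ✓
C4: sp2 ✓
C5: sp2 ✓
C6: sp2 ✓
C7: sp3
C8: sp3
C9: sp3
C10: sp3
C11: sp2 ✓
C12: sp2 ✓
C3, C4, C5, C6, C11, C12 → 6 sp2 carbons.

6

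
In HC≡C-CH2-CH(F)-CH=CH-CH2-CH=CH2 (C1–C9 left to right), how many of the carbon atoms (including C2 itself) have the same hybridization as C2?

2

C2 is sp (two π bonds).
C1: sp ✓
C2: sp ✓
C3: sp3
C4: sp3
C5: sp2
C6: sp2
C7: sp3
C8: sp2
C9: sp2
2 carbons are sp.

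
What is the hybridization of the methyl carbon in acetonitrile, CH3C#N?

The methyl carbon is sp3: 4 σ bonds, 4 electron-density regions.

sp3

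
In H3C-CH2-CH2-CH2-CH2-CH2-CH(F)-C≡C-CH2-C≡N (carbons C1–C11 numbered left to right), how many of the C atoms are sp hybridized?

C1: sp3
C2: sp3
C3: sp3
C4: sp3
C5: sp3
C6: sp3
C7: sp3
C8: sp ✓
C9: sp ✓
C10: sp3
C11: sp ✓
C8, C9, C11 → 3 sp carbons.

3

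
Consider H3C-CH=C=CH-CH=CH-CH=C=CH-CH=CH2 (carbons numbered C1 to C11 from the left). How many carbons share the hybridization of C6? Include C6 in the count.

8

C6 is sp2 (one π bond).
C1: sp3
C2: sp2 ✓
C3: sp
C4: sp2 ✓
C5: sp2 ✓
C6: sp2 ✓
C7: sp2 ✓
C8: sp
C9: sp2 ✓
C10: sp2 ✓
C11: sp2 ✓
8 carbons are sp2.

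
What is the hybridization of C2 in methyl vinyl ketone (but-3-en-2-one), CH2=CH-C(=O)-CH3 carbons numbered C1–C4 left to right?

sp^2

C2 carries 3 σ bonds, plus one π bond, giving a steric number of 3, so it is sp2.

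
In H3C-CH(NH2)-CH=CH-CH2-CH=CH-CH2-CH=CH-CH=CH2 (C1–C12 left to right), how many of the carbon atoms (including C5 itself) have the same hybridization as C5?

C5 is sp3 (only σ bonds).
C1: sp3 ✓
C2: sp3 ✓
C3: sp2
C4: sp2
C5: sp3 ✓
C6: sp2
C7: sp2
C8: sp3 ✓
C9: sp2
C10: sp2
C11: sp2
C12: sp2
4 carbons are sp3.

4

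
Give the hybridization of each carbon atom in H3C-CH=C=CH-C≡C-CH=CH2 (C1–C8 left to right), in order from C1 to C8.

C1: 4 σ bonds — 4 electron domains, sp3.
C2: 3 σ bonds, plus one π bond; 3 regions of electron density → sp2.
C3: 2 σ bonds, plus two π bonds; 2 regions of electron density → sp.
C4 is sp2: 3 σ bonds, plus one π bond, 3 electron-density regions.
C5: 2 σ bonds, plus two π bonds; 2 regions of electron density → sp.
C6 (2 σ bonds, plus two π bonds) has steric number 2: sp.
C7: 3 σ bonds, plus one π bond; 3 regions of electron density → sp2.
C8 (3 σ bonds, plus one π bond) has steric number 3: sp2.

C1 sp3, C2 sp2, C3 sp, C4 sp2, C5 sp, C6 sp, C7 sp2, C8 sp2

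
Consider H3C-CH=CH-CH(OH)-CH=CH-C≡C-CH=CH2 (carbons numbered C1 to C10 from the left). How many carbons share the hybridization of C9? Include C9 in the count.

6

C9 is sp2 (one π bond).
C1: sp3
C2: sp2 ✓
C3: sp2 ✓
C4: sp3
C5: sp2 ✓
C6: sp2 ✓
C7: sp
C8: sp
C9: sp2 ✓
C10: sp2 ✓
6 carbons are sp2.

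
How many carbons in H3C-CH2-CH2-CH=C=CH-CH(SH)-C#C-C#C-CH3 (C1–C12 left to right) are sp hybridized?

C1: sp3
C2: sp3
C3: sp3
C4: sp2
C5: sp ✓
C6: sp2
C7: sp3
C8: sp ✓
C9: sp ✓
C10: sp ✓
C11: sp ✓
C12: sp3
C5, C8, C9, C10, C11 → 5 sp carbons.

5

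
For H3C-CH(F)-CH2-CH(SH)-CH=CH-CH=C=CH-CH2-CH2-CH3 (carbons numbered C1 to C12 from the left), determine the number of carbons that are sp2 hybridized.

C1: sp3
C2: sp3
C3: sp3
C4: sp3
C5: sp2 ✓
C6: sp2 ✓
C7: sp2 ✓
C8: sp
C9: sp2 ✓
C10: sp3
C11: sp3
C12: sp3
C5, C6, C7, C9 → 4 sp2 carbons.

4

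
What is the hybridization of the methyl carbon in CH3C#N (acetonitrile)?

sp³

The methyl carbon — 4 σ bonds. Steric number 4, so sp3.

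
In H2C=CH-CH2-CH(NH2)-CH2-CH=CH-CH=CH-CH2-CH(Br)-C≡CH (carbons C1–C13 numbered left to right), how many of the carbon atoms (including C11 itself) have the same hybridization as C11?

5

C11 is sp3 (only σ bonds).
C1: sp2
C2: sp2
C3: sp3 ✓
C4: sp3 ✓
C5: sp3 ✓
C6: sp2
C7: sp2
C8: sp2
C9: sp2
C10: sp3 ✓
C11: sp3 ✓
C12: sp
C13: sp
5 carbons are sp3.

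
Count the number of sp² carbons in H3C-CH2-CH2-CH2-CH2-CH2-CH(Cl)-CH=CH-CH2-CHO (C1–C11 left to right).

C1: sp3
C2: sp3
C3: sp3
C4: sp3
C5: sp3
C6: sp3
C7: sp3
C8: sp2 ✓
C9: sp2 ✓
C10: sp3
C11: sp2 ✓
C8, C9, C11 → 3 sp2 carbons.

3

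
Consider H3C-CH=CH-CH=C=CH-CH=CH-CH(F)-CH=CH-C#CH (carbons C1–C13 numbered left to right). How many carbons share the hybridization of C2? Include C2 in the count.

C2 is sp2 (one π bond).
C1: sp3
C2: sp2 ✓
C3: sp2 ✓
C4: sp2 ✓
C5: sp
C6: sp2 ✓
C7: sp2 ✓
C8: sp2 ✓
C9: sp3
C10: sp2 ✓
C11: sp2 ✓
C12: sp
C13: sp
8 carbons are sp2.

8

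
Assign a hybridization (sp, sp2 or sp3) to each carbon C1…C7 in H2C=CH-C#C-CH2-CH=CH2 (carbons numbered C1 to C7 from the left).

C1 sp2, C2 sp2, C3 sp, C4 sp, C5 sp3, C6 sp2, C7 sp2

C1 carries 3 σ bonds, plus one π bond, giving a steric number of 3, so it is sp2.
C2: 3 σ bonds, plus one π bond; 3 regions of electron density → sp2.
C3 has 2 σ bonds, plus two π bonds: steric number 2 → sp.
C4 (2 σ bonds, plus two π bonds) has steric number 2: sp.
C5: 4 σ bonds; 4 regions of electron density → sp3.
C6: 3 σ bonds, plus one π bond — 3 electron domains, sp2.
C7: 3 σ bonds, plus one π bond; 3 regions of electron density → sp2.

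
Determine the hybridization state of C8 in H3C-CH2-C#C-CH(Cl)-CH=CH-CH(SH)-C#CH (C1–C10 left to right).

C8 (4 σ bonds) has steric number 4: sp3.

sp³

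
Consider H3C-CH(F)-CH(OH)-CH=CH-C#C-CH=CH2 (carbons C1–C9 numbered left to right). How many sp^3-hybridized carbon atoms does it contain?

C1: sp3 ✓
C2: sp3 ✓
C3: sp3 ✓
C4: sp2
C5: sp2
C6: sp
C7: sp
C8: sp2
C9: sp2
C1, C2, C3 → 3 sp3 carbons.

3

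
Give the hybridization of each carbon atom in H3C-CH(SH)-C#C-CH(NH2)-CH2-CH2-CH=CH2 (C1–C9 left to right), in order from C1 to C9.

C1 sp3, C2 sp3, C3 sp, C4 sp, C5 sp3, C6 sp3, C7 sp3, C8 sp2, C9 sp2

C1 (4 σ bonds) has steric number 4: sp3.
C2 has 4 σ bonds: steric number 4 → sp3.
C3 — 2 σ bonds, plus two π bonds. Steric number 2, so sp.
C4 has 2 σ bonds, plus two π bonds: steric number 2 → sp.
C5: 4 σ bonds — 4 electron domains, sp3.
C6 is sp3: 4 σ bonds, 4 electron-density regions.
C7 has 4 σ bonds: steric number 4 → sp3.
C8 (3 σ bonds, plus one π bond) has steric number 3: sp2.
C9 has 3 σ bonds, plus one π bond: steric number 3 → sp2.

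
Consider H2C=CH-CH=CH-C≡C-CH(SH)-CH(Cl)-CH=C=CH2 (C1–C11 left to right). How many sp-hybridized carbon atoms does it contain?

3

C1: sp2
C2: sp2
C3: sp2
C4: sp2
C5: sp ✓
C6: sp ✓
C7: sp3
C8: sp3
C9: sp2
C10: sp ✓
C11: sp2
C5, C6, C10 → 3 sp carbons.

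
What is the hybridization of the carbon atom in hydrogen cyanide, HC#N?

The carbon atom is sp: 2 σ bonds, plus two π bonds, 2 electron-density regions.

sp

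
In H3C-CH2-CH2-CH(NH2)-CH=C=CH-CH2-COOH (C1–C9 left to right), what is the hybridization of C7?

sp²

C7 (3 σ bonds, plus one π bond) has steric number 3: sp2.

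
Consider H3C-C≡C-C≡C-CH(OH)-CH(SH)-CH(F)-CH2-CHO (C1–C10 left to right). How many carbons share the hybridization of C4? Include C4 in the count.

4

C4 is sp (two π bonds).
C1: sp3
C2: sp ✓
C3: sp ✓
C4: sp ✓
C5: sp ✓
C6: sp3
C7: sp3
C8: sp3
C9: sp3
C10: sp2
4 carbons are sp.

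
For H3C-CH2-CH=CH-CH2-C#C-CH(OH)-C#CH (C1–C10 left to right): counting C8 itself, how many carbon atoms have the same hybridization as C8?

4

C8 is sp3 (only σ bonds).
C1: sp3 ✓
C2: sp3 ✓
C3: sp2
C4: sp2
C5: sp3 ✓
C6: sp
C7: sp
C8: sp3 ✓
C9: sp
C10: sp
4 carbons are sp3.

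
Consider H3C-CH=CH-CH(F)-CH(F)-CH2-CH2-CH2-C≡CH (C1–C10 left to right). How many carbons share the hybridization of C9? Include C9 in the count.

2

C9 is sp (two π bonds).
C1: sp3
C2: sp2
C3: sp2
C4: sp3
C5: sp3
C6: sp3
C7: sp3
C8: sp3
C9: sp ✓
C10: sp ✓
2 carbons are sp.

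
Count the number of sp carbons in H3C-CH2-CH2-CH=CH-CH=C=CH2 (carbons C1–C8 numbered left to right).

C1: sp3
C2: sp3
C3: sp3
C4: sp2
C5: sp2
C6: sp2
C7: sp ✓
C8: sp2
C7 → 1 sp carbon.

1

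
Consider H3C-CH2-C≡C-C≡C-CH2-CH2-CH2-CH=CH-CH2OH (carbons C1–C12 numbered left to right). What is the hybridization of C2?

sp3

C2: 4 σ bonds — 4 electron domains, sp3.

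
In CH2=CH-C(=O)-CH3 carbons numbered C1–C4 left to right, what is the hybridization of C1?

sp²

C1: 3 σ bonds, plus one π bond; 3 regions of electron density → sp2.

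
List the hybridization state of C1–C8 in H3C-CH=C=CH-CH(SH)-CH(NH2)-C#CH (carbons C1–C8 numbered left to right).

C1 sp3, C2 sp2, C3 sp, C4 sp2, C5 sp3, C6 sp3, C7 sp, C8 sp

C1 (4 σ bonds) has steric number 4: sp3.
C2: 3 σ bonds, plus one π bond; 3 regions of electron density → sp2.
C3: 2 σ bonds, plus two π bonds; 2 regions of electron density → sp.
C4 has 3 σ bonds, plus one π bond: steric number 3 → sp2.
C5 (4 σ bonds) has steric number 4: sp3.
C6 is sp3: 4 σ bonds, 4 electron-density regions.
C7 (2 σ bonds, plus two π bonds) has steric number 2: sp.
C8: 2 σ bonds, plus two π bonds; 2 regions of electron density → sp.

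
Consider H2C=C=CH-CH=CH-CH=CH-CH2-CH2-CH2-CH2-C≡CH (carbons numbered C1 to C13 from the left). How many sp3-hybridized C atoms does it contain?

C1: sp2
C2: sp
C3: sp2
C4: sp2
C5: sp2
C6: sp2
C7: sp2
C8: sp3 ✓
C9: sp3 ✓
C10: sp3 ✓
C11: sp3 ✓
C12: sp
C13: sp
C8, C9, C10, C11 → 4 sp3 carbons.

4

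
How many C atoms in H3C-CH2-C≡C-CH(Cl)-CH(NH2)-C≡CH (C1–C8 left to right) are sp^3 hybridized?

4

C1: sp3 ✓
C2: sp3 ✓
C3: sp
C4: sp
C5: sp3 ✓
C6: sp3 ✓
C7: sp
C8: sp
C1, C2, C5, C6 → 4 sp3 carbons.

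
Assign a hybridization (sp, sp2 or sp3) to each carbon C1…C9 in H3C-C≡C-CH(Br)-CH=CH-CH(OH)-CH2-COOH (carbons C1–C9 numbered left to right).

C1 sp3, C2 sp, C3 sp, C4 sp3, C5 sp2, C6 sp2, C7 sp3, C8 sp3, C9 sp2

C1: 4 σ bonds; 4 regions of electron density → sp3.
C2 — 2 σ bonds, plus two π bonds. Steric number 2, so sp.
C3 (2 σ bonds, plus two π bonds) has steric number 2: sp.
C4 has 4 σ bonds: steric number 4 → sp3.
C5 is sp2: 3 σ bonds, plus one π bond, 3 electron-density regions.
C6 is sp2: 3 σ bonds, plus one π bond, 3 electron-density regions.
C7 (4 σ bonds) has steric number 4: sp3.
C8 — 4 σ bonds. Steric number 4, so sp3.
C9 is sp2: 3 σ bonds, plus one π bond, 3 electron-density regions.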